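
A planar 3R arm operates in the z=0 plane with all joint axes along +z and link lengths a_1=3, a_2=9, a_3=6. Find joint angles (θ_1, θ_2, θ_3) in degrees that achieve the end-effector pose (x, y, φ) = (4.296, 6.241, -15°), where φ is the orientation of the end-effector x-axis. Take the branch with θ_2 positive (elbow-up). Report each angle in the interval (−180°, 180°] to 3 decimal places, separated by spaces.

-0.011 120.008 -134.997

wrist centre = target − a_3·(cos φ, sin φ) = (-1.4996, 7.7939)
cos θ_2 = (62.9938−3²−9²)/(2·3·9) = -0.5001; θ_2 = 120.0076° (elbow-up)
β = atan2(7.7939,-1.4996) = 100.8907°; ψ = atan2(7.7936,-1.5010) = 100.9016°
θ_1 = β − ψ = -0.0109°
θ_3 = φ − θ_1 − θ_2 = -134.9967° (wrapped to (-180°,180°])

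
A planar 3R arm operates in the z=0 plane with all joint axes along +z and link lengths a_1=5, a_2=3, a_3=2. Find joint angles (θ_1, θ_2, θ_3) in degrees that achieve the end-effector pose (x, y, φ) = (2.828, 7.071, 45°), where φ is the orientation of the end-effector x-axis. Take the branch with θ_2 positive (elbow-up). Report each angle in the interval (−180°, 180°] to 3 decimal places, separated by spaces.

45.003 90.004 -90.007

wrist centre = target − a_3·(cos φ, sin φ) = (1.4138, 5.6568)
cos θ_2 = (33.9980−5²−3²)/(2·5·3) = -0.0001; θ_2 = 90.0038° (elbow-up)
β = atan2(5.6568,1.4138) = 75.9677°; ψ = atan2(3.0000,4.9998) = 30.9648°
θ_1 = β − ψ = 45.0029°
θ_3 = φ − θ_1 − θ_2 = -90.0067° (wrapped to (-180°,180°])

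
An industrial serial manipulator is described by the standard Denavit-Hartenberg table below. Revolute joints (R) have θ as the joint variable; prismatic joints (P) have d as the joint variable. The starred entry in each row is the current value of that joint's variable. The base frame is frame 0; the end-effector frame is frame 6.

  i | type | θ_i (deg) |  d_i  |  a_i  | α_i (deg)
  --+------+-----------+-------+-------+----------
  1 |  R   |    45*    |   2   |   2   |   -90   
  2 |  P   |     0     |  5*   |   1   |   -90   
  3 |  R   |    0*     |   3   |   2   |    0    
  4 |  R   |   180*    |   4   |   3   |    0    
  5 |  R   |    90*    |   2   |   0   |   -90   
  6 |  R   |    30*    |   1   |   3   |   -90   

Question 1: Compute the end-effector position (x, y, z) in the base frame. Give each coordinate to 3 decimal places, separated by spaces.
-3.251 7.494 -5.500

after link 1: o_1 = (1.4142, 1.4142, 2.0000)
after link 2: o_2 = (-1.4142, 5.6569, 2.0000)
after link 3: o_3 = (0.0000, 7.0711, -1.0000)
after link 4: o_4 = (-2.1213, 4.9497, -5.0000)
after link 5: o_5 = (-2.1213, 4.9497, -7.0000)
after link 6: o_6 = (-3.2513, 7.4940, -5.5000)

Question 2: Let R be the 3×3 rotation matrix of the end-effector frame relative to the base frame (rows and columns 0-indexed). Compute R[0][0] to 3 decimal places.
-0.612

End-effector x-axis (col 0 of R) = (-0.6124,0.6124,0.5000)
R[0][0] = -0.6124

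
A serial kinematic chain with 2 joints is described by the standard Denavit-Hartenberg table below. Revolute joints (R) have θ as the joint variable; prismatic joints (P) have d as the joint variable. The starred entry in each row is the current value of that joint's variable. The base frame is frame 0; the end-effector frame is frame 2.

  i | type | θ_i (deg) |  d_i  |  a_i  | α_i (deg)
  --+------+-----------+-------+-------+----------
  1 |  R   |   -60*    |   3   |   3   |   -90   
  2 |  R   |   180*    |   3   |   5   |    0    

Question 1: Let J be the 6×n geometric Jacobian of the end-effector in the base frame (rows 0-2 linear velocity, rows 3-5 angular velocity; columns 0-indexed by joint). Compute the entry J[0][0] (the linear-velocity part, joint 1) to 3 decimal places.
axis z_0 = ẑ; lever o_n−o_0 = (1.5981,3.2321,3.0000)
cross product → J_v[:, 0] = (-3.2321,1.5981,0.0000)
J_ω[:, 0] = z_0
entry J[0][0] = -3.2321

-3.232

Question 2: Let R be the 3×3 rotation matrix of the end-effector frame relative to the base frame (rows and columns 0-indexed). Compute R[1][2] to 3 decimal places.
0.500

End-effector z-axis (col 2 of R) = (0.8660,0.5000,0.0000)
R[1][2] = 0.5000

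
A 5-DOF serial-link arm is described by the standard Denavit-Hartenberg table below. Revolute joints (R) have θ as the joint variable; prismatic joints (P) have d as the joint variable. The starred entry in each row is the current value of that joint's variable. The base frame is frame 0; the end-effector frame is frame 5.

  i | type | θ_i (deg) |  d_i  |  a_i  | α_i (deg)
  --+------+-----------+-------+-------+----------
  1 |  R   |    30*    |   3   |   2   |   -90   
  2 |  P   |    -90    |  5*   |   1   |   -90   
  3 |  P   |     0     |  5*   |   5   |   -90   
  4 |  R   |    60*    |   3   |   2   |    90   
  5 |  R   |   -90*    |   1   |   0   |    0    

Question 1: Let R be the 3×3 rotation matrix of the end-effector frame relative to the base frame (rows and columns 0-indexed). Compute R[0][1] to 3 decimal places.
End-effector y-axis (col 1 of R) = (-0.7500,-0.4330,0.5000)
R[0][1] = -0.7500

-0.750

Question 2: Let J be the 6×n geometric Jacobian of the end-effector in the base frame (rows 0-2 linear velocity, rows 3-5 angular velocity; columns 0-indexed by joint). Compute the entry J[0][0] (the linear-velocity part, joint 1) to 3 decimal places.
axis z_0 = ẑ; lever o_n−o_0 = (3.9952,4.6160,10.8660)
cross product → J_v[:, 0] = (-4.6160,3.9952,0.0000)
J_ω[:, 0] = z_0
entry J[0][0] = -4.6160

-4.616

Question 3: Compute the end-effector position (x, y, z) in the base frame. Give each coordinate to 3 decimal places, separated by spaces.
after link 1: o_1 = (1.7321, 1.0000, 3.0000)
after link 2: o_2 = (-0.7679, 5.3301, 4.0000)
after link 3: o_3 = (3.5622, 7.8301, 9.0000)
after link 4: o_4 = (3.5622, 4.3660, 10.0000)
after link 5: o_5 = (3.9952, 4.6160, 10.8660)

3.995 4.616 10.866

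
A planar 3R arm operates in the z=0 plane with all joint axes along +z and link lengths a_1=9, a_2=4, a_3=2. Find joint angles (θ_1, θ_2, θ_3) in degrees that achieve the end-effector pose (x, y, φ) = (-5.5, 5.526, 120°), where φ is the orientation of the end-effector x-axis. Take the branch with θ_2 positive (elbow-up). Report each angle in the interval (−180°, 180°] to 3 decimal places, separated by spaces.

120.004 150.003 -150.007

wrist centre = target − a_3·(cos φ, sin φ) = (-4.5000, 3.7939)
cos θ_2 = (34.6441−9²−4²)/(2·9·4) = -0.8661; θ_2 = 150.0034° (elbow-up)
β = atan2(3.7939,-4.5000) = 139.8658°; ψ = atan2(1.9998,5.5358) = 19.8622°
θ_1 = β − ψ = 120.0036°
θ_3 = φ − θ_1 − θ_2 = -150.0069° (wrapped to (-180°,180°])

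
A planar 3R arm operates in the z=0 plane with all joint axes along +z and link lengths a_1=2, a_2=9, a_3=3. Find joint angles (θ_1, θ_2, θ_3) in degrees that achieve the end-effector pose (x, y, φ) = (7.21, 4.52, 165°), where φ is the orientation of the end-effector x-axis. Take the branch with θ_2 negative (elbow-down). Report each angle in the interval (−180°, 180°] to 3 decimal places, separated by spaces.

44.988 -29.986 149.998

wrist centre = target − a_3·(cos φ, sin φ) = (10.1078, 3.7435)
cos θ_2 = (116.1813−2²−9²)/(2·2·9) = 0.8661; θ_2 = -29.9861° (elbow-down)
β = atan2(3.7435,10.1078) = 20.3227°; ψ = atan2(-4.4981,9.7953) = -24.6651°
θ_1 = β − ψ = 44.9878°
θ_3 = φ − θ_1 − θ_2 = 149.9983° (wrapped to (-180°,180°])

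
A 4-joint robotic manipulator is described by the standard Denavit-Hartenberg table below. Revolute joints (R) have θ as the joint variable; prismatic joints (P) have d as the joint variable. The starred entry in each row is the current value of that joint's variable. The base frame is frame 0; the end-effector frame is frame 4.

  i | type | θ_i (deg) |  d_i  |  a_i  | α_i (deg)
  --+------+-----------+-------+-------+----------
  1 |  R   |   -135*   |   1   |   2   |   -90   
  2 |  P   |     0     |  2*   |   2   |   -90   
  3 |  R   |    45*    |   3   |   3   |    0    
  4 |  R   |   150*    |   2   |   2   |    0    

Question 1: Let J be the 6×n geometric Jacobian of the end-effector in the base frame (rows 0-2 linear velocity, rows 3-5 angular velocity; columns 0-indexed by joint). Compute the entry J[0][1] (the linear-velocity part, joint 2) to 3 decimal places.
0.707

prismatic axis z_1 = (0.7071,-0.7071,0.0000)
J_v[:, 1] = z_1; J_ω[:, 1] = (0,0,0)
entry J[0][1] = 0.7071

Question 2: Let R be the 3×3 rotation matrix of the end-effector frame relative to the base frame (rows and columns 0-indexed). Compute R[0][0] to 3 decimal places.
0.866

End-effector x-axis (col 0 of R) = (0.8660,0.5000,0.0000)
R[0][0] = 0.8660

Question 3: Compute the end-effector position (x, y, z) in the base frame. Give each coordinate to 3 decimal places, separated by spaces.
-2.682 -3.243 -4.000

after link 1: o_1 = (-1.4142, -1.4142, 1.0000)
after link 2: o_2 = (-1.4142, -4.2426, 1.0000)
after link 3: o_3 = (-4.4142, -4.2426, -2.0000)
after link 4: o_4 = (-2.6822, -3.2426, -4.0000)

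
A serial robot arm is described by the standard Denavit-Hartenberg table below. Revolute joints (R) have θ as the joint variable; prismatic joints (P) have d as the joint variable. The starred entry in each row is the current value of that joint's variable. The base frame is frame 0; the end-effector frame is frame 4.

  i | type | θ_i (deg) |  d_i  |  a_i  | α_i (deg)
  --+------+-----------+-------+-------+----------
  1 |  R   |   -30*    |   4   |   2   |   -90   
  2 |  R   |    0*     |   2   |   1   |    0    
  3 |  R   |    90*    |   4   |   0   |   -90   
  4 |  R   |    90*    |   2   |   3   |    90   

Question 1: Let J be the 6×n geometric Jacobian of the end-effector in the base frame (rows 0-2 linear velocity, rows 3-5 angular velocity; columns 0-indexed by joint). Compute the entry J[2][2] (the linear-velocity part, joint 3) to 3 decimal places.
2.000

axis z_2 = (0.5000,0.8660,0.0000); lever o_n−o_2 = (-1.2321,1.8660,-0.0000)
cross product → J_v[:, 2] = (-0.0000,0.0000,2.0000)
J_ω[:, 2] = z_2
entry J[2][2] = 2.0000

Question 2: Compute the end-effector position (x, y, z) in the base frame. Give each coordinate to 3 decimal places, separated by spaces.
after link 1: o_1 = (1.7321, -1.0000, 4.0000)
after link 2: o_2 = (3.5981, 0.2321, 4.0000)
after link 3: o_3 = (5.5981, 3.6962, 4.0000)
after link 4: o_4 = (2.3660, 2.0981, 4.0000)

2.366 2.098 4.000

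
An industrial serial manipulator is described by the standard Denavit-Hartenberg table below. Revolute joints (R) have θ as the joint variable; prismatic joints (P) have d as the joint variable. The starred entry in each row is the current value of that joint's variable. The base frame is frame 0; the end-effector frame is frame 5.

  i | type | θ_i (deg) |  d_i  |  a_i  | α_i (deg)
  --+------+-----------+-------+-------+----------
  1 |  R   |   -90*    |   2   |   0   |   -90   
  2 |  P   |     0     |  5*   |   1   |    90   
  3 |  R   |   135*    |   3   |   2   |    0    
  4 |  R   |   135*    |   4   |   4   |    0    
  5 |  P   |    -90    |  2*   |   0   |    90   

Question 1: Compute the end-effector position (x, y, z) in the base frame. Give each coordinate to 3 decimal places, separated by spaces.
after link 1: o_1 = (0.0000, 0.0000, 2.0000)
after link 2: o_2 = (5.0000, -1.0000, 2.0000)
after link 3: o_3 = (6.4142, 0.4142, 5.0000)
after link 4: o_4 = (2.4142, 0.4142, 9.0000)
after link 5: o_5 = (2.4142, 0.4142, 11.0000)

2.414 0.414 11.000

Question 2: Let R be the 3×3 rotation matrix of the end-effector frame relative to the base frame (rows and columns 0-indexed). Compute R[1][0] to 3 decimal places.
End-effector x-axis (col 0 of R) = (0.0000,1.0000,0.0000)
R[1][0] = 1.0000

1.000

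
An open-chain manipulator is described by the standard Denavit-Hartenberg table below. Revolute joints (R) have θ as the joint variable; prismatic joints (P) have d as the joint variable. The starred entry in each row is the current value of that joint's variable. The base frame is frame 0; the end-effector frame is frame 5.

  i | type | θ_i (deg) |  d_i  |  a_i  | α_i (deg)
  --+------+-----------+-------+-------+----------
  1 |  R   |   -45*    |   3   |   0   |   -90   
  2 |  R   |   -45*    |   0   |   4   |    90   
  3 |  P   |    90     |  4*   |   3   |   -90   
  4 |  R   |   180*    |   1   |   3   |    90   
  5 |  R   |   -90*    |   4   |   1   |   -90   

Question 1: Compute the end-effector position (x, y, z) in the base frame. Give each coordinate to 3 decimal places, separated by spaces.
2.000 -2.000 5.828

after link 1: o_1 = (0.0000, 0.0000, 3.0000)
after link 2: o_2 = (2.0000, -2.0000, 5.8284)
after link 3: o_3 = (2.1213, 2.1213, 8.6569)
after link 4: o_4 = (-0.5000, 0.5000, 7.9497)
after link 5: o_5 = (2.0000, -2.0000, 5.8284)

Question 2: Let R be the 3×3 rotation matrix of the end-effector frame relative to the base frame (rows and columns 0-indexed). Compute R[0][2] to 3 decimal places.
End-effector z-axis (col 2 of R) = (-0.7071,-0.7071,-0.0000)
R[0][2] = -0.7071

-0.707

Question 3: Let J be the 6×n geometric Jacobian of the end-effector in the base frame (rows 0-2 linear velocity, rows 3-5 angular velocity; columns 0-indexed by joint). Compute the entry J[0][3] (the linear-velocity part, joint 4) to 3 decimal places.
-4.328

axis z_3 = (-0.5000,0.5000,-0.7071); lever o_n−o_3 = (-0.1213,-4.1213,-2.8284)
cross product → J_v[:, 3] = (-4.3284,-1.3284,2.1213)
J_ω[:, 3] = z_3
entry J[0][3] = -4.3284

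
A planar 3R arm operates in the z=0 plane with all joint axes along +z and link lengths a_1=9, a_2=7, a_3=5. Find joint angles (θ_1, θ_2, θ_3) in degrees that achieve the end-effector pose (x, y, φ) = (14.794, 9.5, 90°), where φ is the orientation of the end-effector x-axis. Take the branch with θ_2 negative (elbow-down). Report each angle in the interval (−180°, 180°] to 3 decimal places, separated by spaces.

wrist centre = target − a_3·(cos φ, sin φ) = (14.7940, 4.5000)
cos θ_2 = (239.1124−9²−7²)/(2·9·7) = 0.8660; θ_2 = -30.0062° (elbow-down)
β = atan2(4.5000,14.7940) = 16.9186°; ψ = atan2(-3.5007,15.0618) = -13.0843°
θ_1 = β − ψ = 30.0029°
θ_3 = φ − θ_1 − θ_2 = 90.0032° (wrapped to (-180°,180°])

30.003 -30.006 90.003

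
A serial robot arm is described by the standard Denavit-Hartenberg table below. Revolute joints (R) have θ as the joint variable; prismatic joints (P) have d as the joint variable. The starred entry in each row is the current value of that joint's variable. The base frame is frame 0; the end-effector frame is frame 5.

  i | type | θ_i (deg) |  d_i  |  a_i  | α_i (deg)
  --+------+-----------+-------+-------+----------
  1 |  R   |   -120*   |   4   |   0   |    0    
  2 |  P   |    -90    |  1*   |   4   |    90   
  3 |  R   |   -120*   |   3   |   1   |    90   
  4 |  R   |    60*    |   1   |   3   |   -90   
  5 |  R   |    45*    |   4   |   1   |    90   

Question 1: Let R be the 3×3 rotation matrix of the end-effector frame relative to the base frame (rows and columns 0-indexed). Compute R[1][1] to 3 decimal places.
End-effector y-axis (col 1 of R) = (-0.1250,0.6495,0.7500)
R[1][1] = 0.6495

0.650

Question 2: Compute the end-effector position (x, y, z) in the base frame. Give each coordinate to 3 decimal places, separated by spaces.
after link 1: o_1 = (0.0000, 0.0000, 4.0000)
after link 2: o_2 = (-3.4641, 2.0000, 5.0000)
after link 3: o_3 = (-1.5311, 4.3481, 4.1340)
after link 4: o_4 = (1.1675, 5.7901, 3.3349)
after link 5: o_5 = (0.5964, 9.1363, 5.6752)

0.596 9.136 5.675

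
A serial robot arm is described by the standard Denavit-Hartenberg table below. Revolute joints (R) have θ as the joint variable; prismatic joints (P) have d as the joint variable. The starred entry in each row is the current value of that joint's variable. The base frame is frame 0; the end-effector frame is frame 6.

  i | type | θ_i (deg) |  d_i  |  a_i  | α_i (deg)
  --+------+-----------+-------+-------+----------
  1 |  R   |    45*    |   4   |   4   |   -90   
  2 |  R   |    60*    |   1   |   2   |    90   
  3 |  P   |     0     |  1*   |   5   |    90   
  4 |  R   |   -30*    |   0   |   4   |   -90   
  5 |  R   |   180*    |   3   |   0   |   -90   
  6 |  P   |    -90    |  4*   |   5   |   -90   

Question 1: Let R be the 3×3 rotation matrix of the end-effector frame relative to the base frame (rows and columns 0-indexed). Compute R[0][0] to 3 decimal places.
End-effector x-axis (col 0 of R) = (0.7071,0.7071,0.0000)
R[0][0] = 0.7071

0.707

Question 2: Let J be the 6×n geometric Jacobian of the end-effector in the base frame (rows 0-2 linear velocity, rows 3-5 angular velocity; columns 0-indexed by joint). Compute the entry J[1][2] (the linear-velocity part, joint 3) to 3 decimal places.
0.612

prismatic axis z_2 = (0.6124,0.6124,0.5000)
J_v[:, 2] = z_2; J_ω[:, 2] = (0,0,0)
entry J[1][2] = 0.6124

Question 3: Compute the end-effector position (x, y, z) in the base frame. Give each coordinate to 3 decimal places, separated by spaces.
after link 1: o_1 = (2.8284, 2.8284, 4.0000)
after link 2: o_2 = (2.8284, 4.2426, 2.2679)
after link 3: o_3 = (5.2086, 6.6228, -1.5622)
after link 4: o_4 = (5.2086, 6.6228, -5.5622)
after link 5: o_5 = (7.3299, 8.7441, -5.5622)
after link 6: o_6 = (13.6938, 9.4512, -5.5622)

13.694 9.451 -5.562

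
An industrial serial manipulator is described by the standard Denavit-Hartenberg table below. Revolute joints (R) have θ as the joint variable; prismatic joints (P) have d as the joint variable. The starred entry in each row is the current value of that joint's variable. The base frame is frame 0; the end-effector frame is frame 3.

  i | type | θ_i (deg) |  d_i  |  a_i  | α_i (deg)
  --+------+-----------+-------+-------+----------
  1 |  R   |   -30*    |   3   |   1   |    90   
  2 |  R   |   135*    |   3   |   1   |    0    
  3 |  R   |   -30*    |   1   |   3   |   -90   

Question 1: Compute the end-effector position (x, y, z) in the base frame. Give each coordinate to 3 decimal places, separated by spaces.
-2.419 -3.222 6.605

after link 1: o_1 = (0.8660, -0.5000, 3.0000)
after link 2: o_2 = (-1.2463, -2.7445, 3.7071)
after link 3: o_3 = (-2.4188, -3.2223, 6.6049)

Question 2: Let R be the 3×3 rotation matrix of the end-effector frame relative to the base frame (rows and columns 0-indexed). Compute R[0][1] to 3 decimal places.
End-effector y-axis (col 1 of R) = (0.5000,0.8660,-0.0000)
R[0][1] = 0.5000

0.500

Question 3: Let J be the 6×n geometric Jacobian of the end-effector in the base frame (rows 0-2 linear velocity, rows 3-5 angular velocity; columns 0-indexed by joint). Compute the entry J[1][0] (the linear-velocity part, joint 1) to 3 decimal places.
axis z_0 = ẑ; lever o_n−o_0 = (-2.4188,-3.2223,6.6049)
cross product → J_v[:, 0] = (3.2223,-2.4188,0.0000)
J_ω[:, 0] = z_0
entry J[1][0] = -2.4188

-2.419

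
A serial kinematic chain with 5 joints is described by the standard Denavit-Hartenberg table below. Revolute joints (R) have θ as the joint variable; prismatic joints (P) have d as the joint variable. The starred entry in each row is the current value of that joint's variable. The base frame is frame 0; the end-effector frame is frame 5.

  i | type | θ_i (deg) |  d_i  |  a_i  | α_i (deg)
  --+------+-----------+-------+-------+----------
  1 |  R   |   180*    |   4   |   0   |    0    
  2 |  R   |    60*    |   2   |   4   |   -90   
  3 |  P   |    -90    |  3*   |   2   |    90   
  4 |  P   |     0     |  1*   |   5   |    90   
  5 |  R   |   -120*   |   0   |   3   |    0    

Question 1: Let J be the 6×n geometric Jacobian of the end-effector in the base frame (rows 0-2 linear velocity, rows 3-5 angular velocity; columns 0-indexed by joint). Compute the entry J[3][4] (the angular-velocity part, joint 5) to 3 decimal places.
axis z_4 = (-0.8660,0.5000,-0.0000); lever o_n−o_4 = (-1.2990,-2.2500,-1.5000)
cross product → J_v[:, 4] = (-0.7500,-1.2990,2.5981)
J_ω[:, 4] = z_4
entry J[3][4] = -0.8660

-0.866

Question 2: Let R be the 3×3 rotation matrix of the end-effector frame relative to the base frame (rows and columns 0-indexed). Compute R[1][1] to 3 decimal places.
End-effector y-axis (col 1 of R) = (-0.2500,-0.4330,0.8660)
R[1][1] = -0.4330

-0.433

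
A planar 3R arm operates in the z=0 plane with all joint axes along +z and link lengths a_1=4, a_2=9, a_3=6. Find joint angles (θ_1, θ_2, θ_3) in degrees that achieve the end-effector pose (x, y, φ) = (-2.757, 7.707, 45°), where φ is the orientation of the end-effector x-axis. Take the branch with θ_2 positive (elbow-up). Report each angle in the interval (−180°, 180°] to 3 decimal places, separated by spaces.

wrist centre = target − a_3·(cos φ, sin φ) = (-6.9996, 3.4644)
cos θ_2 = (60.9968−4²−9²)/(2·4·9) = -0.5000; θ_2 = 120.0030° (elbow-up)
β = atan2(3.4644,-6.9996) = 153.6676°; ψ = atan2(7.7940,-0.5004) = 93.6736°
θ_1 = β − ψ = 59.9941°
θ_3 = φ − θ_1 − θ_2 = -134.9970° (wrapped to (-180°,180°])

59.994 120.003 -134.997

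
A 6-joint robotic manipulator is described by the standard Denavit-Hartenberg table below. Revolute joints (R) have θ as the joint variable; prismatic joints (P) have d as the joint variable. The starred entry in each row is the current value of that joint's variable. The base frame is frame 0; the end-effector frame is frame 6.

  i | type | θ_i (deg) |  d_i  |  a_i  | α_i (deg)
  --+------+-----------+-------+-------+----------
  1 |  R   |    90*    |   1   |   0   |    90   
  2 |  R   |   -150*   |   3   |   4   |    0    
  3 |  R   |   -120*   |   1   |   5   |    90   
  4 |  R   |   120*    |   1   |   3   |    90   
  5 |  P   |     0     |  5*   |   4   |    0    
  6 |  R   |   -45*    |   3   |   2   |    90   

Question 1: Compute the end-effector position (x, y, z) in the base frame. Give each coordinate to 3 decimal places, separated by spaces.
after link 1: o_1 = (0.0000, 0.0000, 1.0000)
after link 2: o_2 = (3.0000, -3.4641, -1.0000)
after link 3: o_3 = (4.0000, -3.4641, 4.0000)
after link 4: o_4 = (6.5981, -2.4641, 2.5000)
after link 5: o_5 = (12.5622, -2.4641, 4.8301)
after link 6: o_6 = (15.2869, -3.8783, 6.7211)

15.287 -3.878 6.721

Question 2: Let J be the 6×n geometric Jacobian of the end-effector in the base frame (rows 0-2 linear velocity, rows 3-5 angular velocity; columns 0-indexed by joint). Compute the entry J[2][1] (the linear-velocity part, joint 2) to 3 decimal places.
-3.878

axis z_1 = (1.0000,-0.0000,0.0000); lever o_n−o_1 = (15.2869,-3.8783,5.7211)
cross product → J_v[:, 1] = (-0.0000,-5.7211,-3.8783)
J_ω[:, 1] = z_1
entry J[2][1] = -3.8783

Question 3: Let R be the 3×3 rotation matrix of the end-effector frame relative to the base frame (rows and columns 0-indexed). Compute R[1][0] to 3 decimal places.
End-effector x-axis (col 0 of R) = (0.6124,-0.7071,-0.3536)
R[1][0] = -0.7071

-0.707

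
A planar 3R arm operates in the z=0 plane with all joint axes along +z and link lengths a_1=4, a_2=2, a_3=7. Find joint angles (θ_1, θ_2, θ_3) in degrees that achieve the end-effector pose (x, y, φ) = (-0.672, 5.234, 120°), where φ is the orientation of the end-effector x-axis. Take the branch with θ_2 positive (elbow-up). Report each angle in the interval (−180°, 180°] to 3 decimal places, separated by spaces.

-44.995 135.014 29.981

wrist centre = target − a_3·(cos φ, sin φ) = (2.8280, -0.8282)
cos θ_2 = (8.6835−4²−2²)/(2·4·2) = -0.7073; θ_2 = 135.0143° (elbow-up)
β = atan2(-0.8282,2.8280) = -16.3226°; ψ = atan2(1.4139,2.5854) = 28.6723°
θ_1 = β − ψ = -44.9949°
θ_3 = φ − θ_1 − θ_2 = 29.9806° (wrapped to (-180°,180°])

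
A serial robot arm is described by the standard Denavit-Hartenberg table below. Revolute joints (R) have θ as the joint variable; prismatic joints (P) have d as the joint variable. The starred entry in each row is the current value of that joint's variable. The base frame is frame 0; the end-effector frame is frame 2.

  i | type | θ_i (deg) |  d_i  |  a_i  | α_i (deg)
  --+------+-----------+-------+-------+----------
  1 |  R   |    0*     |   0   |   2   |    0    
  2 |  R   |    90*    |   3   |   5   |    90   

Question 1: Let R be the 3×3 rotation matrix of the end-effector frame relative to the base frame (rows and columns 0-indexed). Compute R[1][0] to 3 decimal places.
End-effector x-axis (col 0 of R) = (0.0000,1.0000,0.0000)
R[1][0] = 1.0000

1.000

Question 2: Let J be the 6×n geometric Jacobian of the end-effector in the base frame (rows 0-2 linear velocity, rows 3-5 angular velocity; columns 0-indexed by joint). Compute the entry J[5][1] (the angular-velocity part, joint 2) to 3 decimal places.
1.000

axis z_1 = (0.0000,0.0000,1.0000); lever o_n−o_1 = (0.0000,5.0000,3.0000)
cross product → J_v[:, 1] = (-5.0000,0.0000,0.0000)
J_ω[:, 1] = z_1
entry J[5][1] = 1.0000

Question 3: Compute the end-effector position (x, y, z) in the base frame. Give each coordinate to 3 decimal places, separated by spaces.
2.000 5.000 3.000

after link 1: o_1 = (2.0000, 0.0000, 0.0000)
after link 2: o_2 = (2.0000, 5.0000, 3.0000)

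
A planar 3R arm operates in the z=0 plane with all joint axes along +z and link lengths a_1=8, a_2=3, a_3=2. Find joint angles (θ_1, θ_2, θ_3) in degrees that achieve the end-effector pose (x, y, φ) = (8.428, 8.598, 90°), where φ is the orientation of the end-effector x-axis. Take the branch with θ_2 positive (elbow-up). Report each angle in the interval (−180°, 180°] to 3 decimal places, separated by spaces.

29.998 30.011 29.992

wrist centre = target − a_3·(cos φ, sin φ) = (8.4280, 6.5980)
cos θ_2 = (114.5648−8²−3²)/(2·8·3) = 0.8659; θ_2 = 30.0106° (elbow-up)
β = atan2(6.5980,8.4280) = 38.0562°; ψ = atan2(1.5005,10.5978) = 8.0586°
θ_1 = β − ψ = 29.9976°
θ_3 = φ − θ_1 − θ_2 = 29.9918° (wrapped to (-180°,180°])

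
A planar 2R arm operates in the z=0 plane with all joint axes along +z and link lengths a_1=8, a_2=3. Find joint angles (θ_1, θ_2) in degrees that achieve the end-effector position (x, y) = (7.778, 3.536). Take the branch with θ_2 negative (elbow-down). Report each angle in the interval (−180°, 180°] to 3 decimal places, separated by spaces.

cos θ_2 = (73.0006−8²−3²)/(2·8·3) = 0.0000; θ_2 = -89.9993° (elbow-down)
β = atan2(3.5360,7.7780) = 24.4473°; ψ = atan2(-3.0000,8.0000) = -20.5560°
θ_1 = β − ψ = 45.0032°

45.003 -89.999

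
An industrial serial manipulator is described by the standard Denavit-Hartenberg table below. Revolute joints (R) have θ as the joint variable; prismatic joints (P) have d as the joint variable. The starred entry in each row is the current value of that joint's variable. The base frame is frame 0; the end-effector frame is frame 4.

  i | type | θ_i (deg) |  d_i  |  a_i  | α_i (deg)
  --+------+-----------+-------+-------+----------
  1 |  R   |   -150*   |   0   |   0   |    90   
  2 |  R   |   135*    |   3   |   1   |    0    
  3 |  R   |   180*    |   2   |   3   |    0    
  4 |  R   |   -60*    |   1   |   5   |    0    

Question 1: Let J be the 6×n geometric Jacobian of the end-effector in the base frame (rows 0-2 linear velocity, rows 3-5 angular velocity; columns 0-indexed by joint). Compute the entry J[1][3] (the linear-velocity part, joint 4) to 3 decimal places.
axis z_3 = (-0.5000,0.8660,0.0000); lever o_n−o_3 = (0.6207,1.5131,-4.8296)
cross product → J_v[:, 3] = (-4.1826,-2.4148,-1.2941)
J_ω[:, 3] = z_3
entry J[1][3] = -2.4148

-2.415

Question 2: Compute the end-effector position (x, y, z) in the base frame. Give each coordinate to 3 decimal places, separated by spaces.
-3.104 5.136 -6.244

after link 1: o_1 = (0.0000, 0.0000, 0.0000)
after link 2: o_2 = (-0.8876, 2.9516, 0.7071)
after link 3: o_3 = (-3.7247, 3.6230, -1.4142)
after link 4: o_4 = (-3.1040, 5.1361, -6.2438)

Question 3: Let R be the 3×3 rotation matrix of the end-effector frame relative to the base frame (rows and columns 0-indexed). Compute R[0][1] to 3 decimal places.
-0.837

End-effector y-axis (col 1 of R) = (-0.8365,-0.4830,-0.2588)
R[0][1] = -0.8365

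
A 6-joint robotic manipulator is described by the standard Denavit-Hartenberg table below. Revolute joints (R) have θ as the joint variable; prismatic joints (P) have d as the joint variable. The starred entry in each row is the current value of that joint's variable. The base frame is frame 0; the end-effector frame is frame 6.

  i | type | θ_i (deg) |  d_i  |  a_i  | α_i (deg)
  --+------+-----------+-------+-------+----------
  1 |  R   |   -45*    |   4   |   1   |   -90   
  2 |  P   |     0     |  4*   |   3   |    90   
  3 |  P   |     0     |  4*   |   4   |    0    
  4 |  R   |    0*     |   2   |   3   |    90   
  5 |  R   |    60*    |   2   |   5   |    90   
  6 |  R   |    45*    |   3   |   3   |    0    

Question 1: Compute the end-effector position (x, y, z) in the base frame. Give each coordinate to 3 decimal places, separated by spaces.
12.047 -12.219 14.667

after link 1: o_1 = (0.7071, -0.7071, 4.0000)
after link 2: o_2 = (5.6569, 0.0000, 4.0000)
after link 3: o_3 = (8.4853, -2.8284, 8.0000)
after link 4: o_4 = (10.6066, -4.9497, 10.0000)
after link 5: o_5 = (10.9602, -8.1317, 14.3301)
after link 6: o_6 = (12.0473, -12.2188, 14.6672)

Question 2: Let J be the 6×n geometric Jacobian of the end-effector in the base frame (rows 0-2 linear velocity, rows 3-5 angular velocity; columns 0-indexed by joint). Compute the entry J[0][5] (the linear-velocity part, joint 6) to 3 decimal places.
-2.250

axis z_5 = (0.6124,-0.6124,-0.5000); lever o_n−o_5 = (1.0871,-4.0871,0.3371)
cross product → J_v[:, 5] = (-2.2500,-0.7500,-1.8371)
J_ω[:, 5] = z_5
entry J[0][5] = -2.2500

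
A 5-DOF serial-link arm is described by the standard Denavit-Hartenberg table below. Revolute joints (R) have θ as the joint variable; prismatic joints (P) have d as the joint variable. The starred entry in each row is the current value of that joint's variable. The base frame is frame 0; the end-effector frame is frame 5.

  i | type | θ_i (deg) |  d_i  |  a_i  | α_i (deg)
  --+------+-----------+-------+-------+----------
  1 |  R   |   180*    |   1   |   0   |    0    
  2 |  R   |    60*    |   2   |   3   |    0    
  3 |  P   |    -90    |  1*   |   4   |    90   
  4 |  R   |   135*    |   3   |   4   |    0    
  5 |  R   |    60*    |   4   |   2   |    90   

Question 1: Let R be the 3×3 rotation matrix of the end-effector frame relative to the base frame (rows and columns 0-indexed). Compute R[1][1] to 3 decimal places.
End-effector y-axis (col 1 of R) = (0.5000,0.8660,0.0000)
R[1][1] = 0.8660

0.866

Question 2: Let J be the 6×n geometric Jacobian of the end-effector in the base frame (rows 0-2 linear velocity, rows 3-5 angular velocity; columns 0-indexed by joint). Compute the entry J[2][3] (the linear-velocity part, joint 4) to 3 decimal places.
axis z_3 = (0.5000,0.8660,0.0000); lever o_n−o_3 = (7.6225,3.6820,2.3108)
cross product → J_v[:, 3] = (2.0012,-1.1554,-4.7603)
J_ω[:, 3] = z_3
entry J[2][3] = -4.7603

-4.760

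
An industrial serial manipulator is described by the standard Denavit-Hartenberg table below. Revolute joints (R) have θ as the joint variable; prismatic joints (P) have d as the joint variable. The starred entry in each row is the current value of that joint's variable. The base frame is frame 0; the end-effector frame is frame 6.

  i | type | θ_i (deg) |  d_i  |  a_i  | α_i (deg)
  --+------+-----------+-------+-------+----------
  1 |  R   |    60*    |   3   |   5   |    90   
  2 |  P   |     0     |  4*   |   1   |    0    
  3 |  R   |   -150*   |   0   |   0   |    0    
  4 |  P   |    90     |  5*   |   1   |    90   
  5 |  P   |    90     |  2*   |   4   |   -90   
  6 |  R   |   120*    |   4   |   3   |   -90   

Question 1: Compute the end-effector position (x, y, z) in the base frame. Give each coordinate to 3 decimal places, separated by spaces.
after link 1: o_1 = (2.5000, 4.3301, 3.0000)
after link 2: o_2 = (6.4641, 3.1962, 3.0000)
after link 3: o_3 = (6.4641, 3.1962, 3.0000)
after link 4: o_4 = (11.0442, 1.1292, 2.1340)
after link 5: o_5 = (13.6423, -2.3708, 1.1340)
after link 6: o_6 = (12.4683, -1.4043, 5.8971)

12.468 -1.404 5.897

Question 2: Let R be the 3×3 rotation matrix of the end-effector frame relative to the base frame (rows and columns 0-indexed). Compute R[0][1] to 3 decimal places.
0.250

End-effector y-axis (col 1 of R) = (0.2500,0.4330,-0.8660)
R[0][1] = 0.2500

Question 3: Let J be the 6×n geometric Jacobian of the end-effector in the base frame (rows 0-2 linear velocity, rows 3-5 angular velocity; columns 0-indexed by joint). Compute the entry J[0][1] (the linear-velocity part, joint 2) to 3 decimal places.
prismatic axis z_1 = (0.8660,-0.5000,0.0000)
J_v[:, 1] = z_1; J_ω[:, 1] = (0,0,0)
entry J[0][1] = 0.8660

0.866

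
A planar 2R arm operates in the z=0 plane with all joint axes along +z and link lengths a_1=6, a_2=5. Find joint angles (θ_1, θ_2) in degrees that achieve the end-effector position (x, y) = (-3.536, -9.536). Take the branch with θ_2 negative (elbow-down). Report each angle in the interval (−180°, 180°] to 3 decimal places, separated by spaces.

-90.009 -44.984

cos θ_2 = (103.4386−6²−5²)/(2·6·5) = 0.7073; θ_2 = -44.9835° (elbow-down)
β = atan2(-9.5360,-3.5360) = -110.3451°; ψ = atan2(-3.5345,9.5365) = -20.3361°
θ_1 = β − ψ = -90.0089°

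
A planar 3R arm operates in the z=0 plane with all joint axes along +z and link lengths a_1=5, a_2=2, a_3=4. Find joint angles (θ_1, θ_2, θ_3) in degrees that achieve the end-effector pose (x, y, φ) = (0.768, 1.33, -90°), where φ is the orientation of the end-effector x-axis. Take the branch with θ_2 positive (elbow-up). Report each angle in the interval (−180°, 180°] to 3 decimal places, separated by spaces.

wrist centre = target − a_3·(cos φ, sin φ) = (0.7680, 5.3300)
cos θ_2 = (28.9987−5²−2²)/(2·5·2) = -0.0001; θ_2 = 90.0037° (elbow-up)
β = atan2(5.3300,0.7680) = 81.8007°; ψ = atan2(2.0000,4.9999) = 21.8019°
θ_1 = β − ψ = 59.9988°
θ_3 = φ − θ_1 − θ_2 = 119.9976° (wrapped to (-180°,180°])

59.999 90.004 119.998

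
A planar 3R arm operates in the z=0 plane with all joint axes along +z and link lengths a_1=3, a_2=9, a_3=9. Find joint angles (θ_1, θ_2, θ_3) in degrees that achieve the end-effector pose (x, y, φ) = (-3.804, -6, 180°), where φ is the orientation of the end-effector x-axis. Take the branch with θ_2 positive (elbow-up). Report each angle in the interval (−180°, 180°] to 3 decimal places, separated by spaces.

wrist centre = target − a_3·(cos φ, sin φ) = (5.1960, -6.0000)
cos θ_2 = (62.9984−3²−9²)/(2·3·9) = -0.5000; θ_2 = 120.0019° (elbow-up)
β = atan2(-6.0000,5.1960) = -49.1074°; ψ = atan2(7.7941,-1.5003) = 100.8955°
θ_1 = β − ψ = -150.0029°
θ_3 = φ − θ_1 − θ_2 = -149.9990° (wrapped to (-180°,180°])

-150.003 120.002 -149.999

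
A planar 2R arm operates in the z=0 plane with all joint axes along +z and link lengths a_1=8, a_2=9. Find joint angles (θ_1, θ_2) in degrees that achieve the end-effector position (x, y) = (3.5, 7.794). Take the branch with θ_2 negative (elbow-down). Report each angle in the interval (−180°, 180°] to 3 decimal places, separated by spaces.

131.635 -120.002

cos θ_2 = (72.9964−8²−9²)/(2·8·9) = -0.5000; θ_2 = -120.0016° (elbow-down)
β = atan2(7.7940,3.5000) = 65.8169°; ψ = atan2(-7.7941,3.4998) = -65.8185°
θ_1 = β − ψ = 131.6354°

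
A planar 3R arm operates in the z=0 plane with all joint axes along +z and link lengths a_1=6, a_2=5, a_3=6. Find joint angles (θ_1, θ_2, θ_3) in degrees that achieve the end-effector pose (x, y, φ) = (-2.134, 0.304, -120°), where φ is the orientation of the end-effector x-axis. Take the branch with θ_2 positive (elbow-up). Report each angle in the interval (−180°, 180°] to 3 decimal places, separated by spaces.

wrist centre = target − a_3·(cos φ, sin φ) = (0.8660, 5.5002)
cos θ_2 = (31.0016−6²−5²)/(2·6·5) = -0.5000; θ_2 = 119.9982° (elbow-up)
β = atan2(5.5002,0.8660) = 81.0522°; ψ = atan2(4.3302,3.5001) = 51.0511°
θ_1 = β − ψ = 30.0011°
θ_3 = φ − θ_1 − θ_2 = 90.0007° (wrapped to (-180°,180°])

30.001 119.998 90.001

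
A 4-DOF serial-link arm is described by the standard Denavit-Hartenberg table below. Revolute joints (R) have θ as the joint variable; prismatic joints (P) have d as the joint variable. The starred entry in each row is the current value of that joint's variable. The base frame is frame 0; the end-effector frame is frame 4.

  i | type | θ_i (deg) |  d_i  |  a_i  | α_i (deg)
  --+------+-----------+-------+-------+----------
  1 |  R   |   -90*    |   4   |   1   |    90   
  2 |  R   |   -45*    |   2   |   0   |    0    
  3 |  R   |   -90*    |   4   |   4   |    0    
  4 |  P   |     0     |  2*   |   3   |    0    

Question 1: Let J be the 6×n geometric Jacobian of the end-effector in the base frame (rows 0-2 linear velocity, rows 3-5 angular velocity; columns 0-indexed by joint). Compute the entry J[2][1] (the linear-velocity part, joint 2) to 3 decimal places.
-4.950

axis z_1 = (-1.0000,-0.0000,0.0000); lever o_n−o_1 = (-8.0000,4.9497,-4.9497)
cross product → J_v[:, 1] = (0.0000,-4.9497,-4.9497)
J_ω[:, 1] = z_1
entry J[2][1] = -4.9497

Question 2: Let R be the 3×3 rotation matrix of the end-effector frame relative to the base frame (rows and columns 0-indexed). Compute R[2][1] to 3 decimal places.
-0.707

End-effector y-axis (col 1 of R) = (0.0000,-0.7071,-0.7071)
R[2][1] = -0.7071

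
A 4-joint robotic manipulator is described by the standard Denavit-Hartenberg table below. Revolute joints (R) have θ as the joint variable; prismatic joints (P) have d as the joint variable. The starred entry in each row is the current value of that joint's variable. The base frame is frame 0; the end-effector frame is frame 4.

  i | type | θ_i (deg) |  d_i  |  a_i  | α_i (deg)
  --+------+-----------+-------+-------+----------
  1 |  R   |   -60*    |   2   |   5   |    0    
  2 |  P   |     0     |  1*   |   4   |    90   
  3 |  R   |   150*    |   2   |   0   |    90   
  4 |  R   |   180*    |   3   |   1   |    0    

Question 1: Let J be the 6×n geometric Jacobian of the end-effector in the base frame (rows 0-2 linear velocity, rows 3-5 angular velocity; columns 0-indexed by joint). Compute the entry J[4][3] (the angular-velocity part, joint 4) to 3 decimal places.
-0.433

axis z_3 = (0.2500,-0.4330,0.8660); lever o_n−o_3 = (1.1830,-2.0490,2.0981)
cross product → J_v[:, 3] = (0.8660,0.5000,-0.0000)
J_ω[:, 3] = z_3
entry J[4][3] = -0.4330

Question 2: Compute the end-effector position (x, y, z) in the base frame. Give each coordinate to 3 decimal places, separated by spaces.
3.951 -10.843 5.098

after link 1: o_1 = (2.5000, -4.3301, 2.0000)
after link 2: o_2 = (4.5000, -7.7942, 3.0000)
after link 3: o_3 = (2.7679, -8.7942, 3.0000)
after link 4: o_4 = (3.9510, -10.8433, 5.0981)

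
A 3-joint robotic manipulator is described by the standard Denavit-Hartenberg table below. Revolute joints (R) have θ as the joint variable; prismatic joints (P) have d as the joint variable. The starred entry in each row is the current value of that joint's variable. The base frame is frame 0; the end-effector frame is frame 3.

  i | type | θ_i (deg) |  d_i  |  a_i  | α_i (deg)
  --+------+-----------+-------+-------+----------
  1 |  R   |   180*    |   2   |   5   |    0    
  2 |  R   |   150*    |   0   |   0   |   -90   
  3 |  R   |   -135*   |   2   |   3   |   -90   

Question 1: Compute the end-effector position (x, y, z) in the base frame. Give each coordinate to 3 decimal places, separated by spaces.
-5.837 2.793 4.121

after link 1: o_1 = (-5.0000, 0.0000, 2.0000)
after link 2: o_2 = (-5.0000, 0.0000, 2.0000)
after link 3: o_3 = (-5.8371, 2.7927, 4.1213)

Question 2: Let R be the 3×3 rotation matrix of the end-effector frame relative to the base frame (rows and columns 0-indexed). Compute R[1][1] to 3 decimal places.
-0.866

End-effector y-axis (col 1 of R) = (-0.5000,-0.8660,-0.0000)
R[1][1] = -0.8660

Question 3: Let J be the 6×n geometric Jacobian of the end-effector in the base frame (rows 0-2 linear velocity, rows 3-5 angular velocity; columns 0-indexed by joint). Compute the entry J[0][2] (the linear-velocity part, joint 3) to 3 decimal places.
1.837

axis z_2 = (0.5000,0.8660,0.0000); lever o_n−o_2 = (-0.8371,2.7927,2.1213)
cross product → J_v[:, 2] = (1.8371,-1.0607,2.1213)
J_ω[:, 2] = z_2
entry J[0][2] = 1.8371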